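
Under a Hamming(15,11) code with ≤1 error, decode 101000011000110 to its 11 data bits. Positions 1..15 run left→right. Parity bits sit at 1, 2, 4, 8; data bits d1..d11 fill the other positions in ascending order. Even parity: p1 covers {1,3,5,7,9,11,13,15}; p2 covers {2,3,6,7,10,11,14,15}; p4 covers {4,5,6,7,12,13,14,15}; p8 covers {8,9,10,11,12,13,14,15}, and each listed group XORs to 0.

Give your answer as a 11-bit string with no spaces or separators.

s1 (pos 1,3,5,7,9,11,13,15): 1⊕1⊕0⊕0⊕1⊕0⊕1⊕0 = 0
s2 (pos 2,3,6,7,10,11,14,15): 0⊕1⊕0⊕0⊕0⊕0⊕1⊕0 = 0
s4 (pos 4,5,6,7,12,13,14,15): 0⊕0⊕0⊕0⊕0⊕1⊕1⊕0 = 0
s8 (pos 8,9,10,11,12,13,14,15): 1⊕1⊕0⊕0⊕0⊕1⊕1⊕0 = 0
Syndrome s8…s1 = 0000 → no error.
Read data bits from positions 3,5,6,7,9,10,11,12,13,14,15: 10001000110

10001000110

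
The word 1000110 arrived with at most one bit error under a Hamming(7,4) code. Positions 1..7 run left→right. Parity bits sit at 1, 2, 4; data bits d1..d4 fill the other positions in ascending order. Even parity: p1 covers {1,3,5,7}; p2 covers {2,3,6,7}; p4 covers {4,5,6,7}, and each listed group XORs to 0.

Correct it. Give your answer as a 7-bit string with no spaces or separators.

1100110

s1 (pos 1,3,5,7): 1⊕0⊕1⊕0 = 0
s2 (pos 2,3,6,7): 0⊕0⊕1⊕0 = 1
s4 (pos 4,5,6,7): 0⊕1⊕1⊕0 = 0
Syndrome s4…s1 = 010 → error at position 2.
Flip position 2: 1000110 → 1100110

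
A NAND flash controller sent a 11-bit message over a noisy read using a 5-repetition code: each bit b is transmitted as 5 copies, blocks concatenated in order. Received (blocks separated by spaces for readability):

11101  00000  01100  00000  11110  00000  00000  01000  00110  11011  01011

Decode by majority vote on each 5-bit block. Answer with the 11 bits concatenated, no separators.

10001000011

Block 1 (11101): 4 ones → 1
Block 2 (00000): 0 ones → 0
Block 3 (01100): 2 ones → 0
Block 4 (00000): 0 ones → 0
Block 5 (11110): 4 ones → 1
Block 6 (00000): 0 ones → 0
Block 7 (00000): 0 ones → 0
Block 8 (01000): 1 one → 0
Block 9 (00110): 2 ones → 0
Block 10 (11011): 4 ones → 1
Block 11 (01011): 3 ones → 1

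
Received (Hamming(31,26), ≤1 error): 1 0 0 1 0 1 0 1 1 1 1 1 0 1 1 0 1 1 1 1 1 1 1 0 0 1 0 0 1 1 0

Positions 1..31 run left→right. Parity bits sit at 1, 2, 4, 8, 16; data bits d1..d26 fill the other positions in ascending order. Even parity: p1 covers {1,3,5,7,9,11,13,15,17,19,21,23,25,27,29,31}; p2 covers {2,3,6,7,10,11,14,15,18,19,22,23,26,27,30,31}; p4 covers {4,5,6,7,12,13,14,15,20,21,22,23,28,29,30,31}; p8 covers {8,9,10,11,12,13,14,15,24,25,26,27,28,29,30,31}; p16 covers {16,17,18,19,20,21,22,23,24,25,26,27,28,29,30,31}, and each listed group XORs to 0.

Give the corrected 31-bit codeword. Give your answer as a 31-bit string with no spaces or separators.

s1 (pos 1,3,5,7,9,11,13,15,17,19,21,23,25,27,29,31): 1⊕0⊕0⊕0⊕1⊕1⊕0⊕1⊕1⊕1⊕1⊕1⊕0⊕0⊕1⊕0 = 1
s2 (pos 2,3,6,7,10,11,14,15,18,19,22,23,26,27,30,31): 0⊕0⊕1⊕0⊕1⊕1⊕1⊕1⊕1⊕1⊕1⊕1⊕1⊕0⊕1⊕0 = 1
s4 (pos 4,5,6,7,12,13,14,15,20,21,22,23,28,29,30,31): 1⊕0⊕1⊕0⊕1⊕0⊕1⊕1⊕1⊕1⊕1⊕1⊕0⊕1⊕1⊕0 = 1
s8 (pos 8,9,10,11,12,13,14,15,24,25,26,27,28,29,30,31): 1⊕1⊕1⊕1⊕1⊕0⊕1⊕1⊕0⊕0⊕1⊕0⊕0⊕1⊕1⊕0 = 0
s16 (pos 16,17,18,19,20,21,22,23,24,25,26,27,28,29,30,31): 0⊕1⊕1⊕1⊕1⊕1⊕1⊕1⊕0⊕0⊕1⊕0⊕0⊕1⊕1⊕0 = 0
Syndrome s16…s1 = 00111 → error at position 7.
Flip position 7: 1001010111110110111111100100110 → 1001011111110110111111100100110

1001011111110110111111100100110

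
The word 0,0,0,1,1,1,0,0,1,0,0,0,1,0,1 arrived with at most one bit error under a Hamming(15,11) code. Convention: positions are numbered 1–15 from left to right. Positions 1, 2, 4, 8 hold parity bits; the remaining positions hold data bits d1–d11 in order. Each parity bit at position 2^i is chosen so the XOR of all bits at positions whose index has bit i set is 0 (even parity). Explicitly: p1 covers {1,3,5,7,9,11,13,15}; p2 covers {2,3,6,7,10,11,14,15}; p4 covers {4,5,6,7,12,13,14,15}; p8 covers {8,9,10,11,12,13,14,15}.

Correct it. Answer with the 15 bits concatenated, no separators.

000111001001101

s1 (pos 1,3,5,7,9,11,13,15): 0⊕0⊕1⊕0⊕1⊕0⊕1⊕1 = 0
s2 (pos 2,3,6,7,10,11,14,15): 0⊕0⊕1⊕0⊕0⊕0⊕0⊕1 = 0
s4 (pos 4,5,6,7,12,13,14,15): 1⊕1⊕1⊕0⊕0⊕1⊕0⊕1 = 1
s8 (pos 8,9,10,11,12,13,14,15): 0⊕1⊕0⊕0⊕0⊕1⊕0⊕1 = 1
Syndrome s8…s1 = 1100 → error at position 12.
Flip position 12: 000111001000101 → 000111001001101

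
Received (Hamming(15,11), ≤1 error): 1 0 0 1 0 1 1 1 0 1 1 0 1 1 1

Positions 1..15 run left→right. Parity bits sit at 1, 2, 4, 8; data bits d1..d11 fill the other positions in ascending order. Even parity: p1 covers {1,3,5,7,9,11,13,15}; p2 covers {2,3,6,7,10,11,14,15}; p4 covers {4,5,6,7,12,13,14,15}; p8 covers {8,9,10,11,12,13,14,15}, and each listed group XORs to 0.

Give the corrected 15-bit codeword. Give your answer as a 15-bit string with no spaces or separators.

000101110110111

s1 (pos 1,3,5,7,9,11,13,15): 1⊕0⊕0⊕1⊕0⊕1⊕1⊕1 = 1
s2 (pos 2,3,6,7,10,11,14,15): 0⊕0⊕1⊕1⊕1⊕1⊕1⊕1 = 0
s4 (pos 4,5,6,7,12,13,14,15): 1⊕0⊕1⊕1⊕0⊕1⊕1⊕1 = 0
s8 (pos 8,9,10,11,12,13,14,15): 1⊕0⊕1⊕1⊕0⊕1⊕1⊕1 = 0
Syndrome s8…s1 = 0001 → error at position 1.
Flip position 1: 100101110110111 → 000101110110111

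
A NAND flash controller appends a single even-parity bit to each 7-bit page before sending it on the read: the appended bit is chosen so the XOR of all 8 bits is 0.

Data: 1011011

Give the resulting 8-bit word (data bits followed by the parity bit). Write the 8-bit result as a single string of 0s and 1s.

XOR of the 7 data bits: 1⊕0⊕1⊕1⊕0⊕1⊕1 = 1
Parity bit = 1 (so all 8 bits XOR to 0).

10110111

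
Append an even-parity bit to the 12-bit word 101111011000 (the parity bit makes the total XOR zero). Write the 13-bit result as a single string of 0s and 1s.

1011110110001

XOR of the 12 data bits: 1⊕0⊕1⊕1⊕1⊕1⊕0⊕1⊕1⊕0⊕0⊕0 = 1
Parity bit = 1 (so all 13 bits XOR to 0).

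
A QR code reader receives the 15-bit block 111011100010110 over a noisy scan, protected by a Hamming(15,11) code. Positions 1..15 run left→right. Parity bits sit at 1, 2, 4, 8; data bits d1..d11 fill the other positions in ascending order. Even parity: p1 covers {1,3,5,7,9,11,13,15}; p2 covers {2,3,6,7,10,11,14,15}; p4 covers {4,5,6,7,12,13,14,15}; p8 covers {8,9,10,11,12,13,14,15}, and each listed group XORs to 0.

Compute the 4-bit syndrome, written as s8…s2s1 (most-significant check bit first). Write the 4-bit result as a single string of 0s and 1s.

1100

s1 (pos 1,3,5,7,9,11,13,15): 1⊕1⊕1⊕1⊕0⊕1⊕1⊕0 = 0
s2 (pos 2,3,6,7,10,11,14,15): 1⊕1⊕1⊕1⊕0⊕1⊕1⊕0 = 0
s4 (pos 4,5,6,7,12,13,14,15): 0⊕1⊕1⊕1⊕0⊕1⊕1⊕0 = 1
s8 (pos 8,9,10,11,12,13,14,15): 0⊕0⊕0⊕1⊕0⊕1⊕1⊕0 = 1
Syndrome s8…s1 = 1100 → error at position 12.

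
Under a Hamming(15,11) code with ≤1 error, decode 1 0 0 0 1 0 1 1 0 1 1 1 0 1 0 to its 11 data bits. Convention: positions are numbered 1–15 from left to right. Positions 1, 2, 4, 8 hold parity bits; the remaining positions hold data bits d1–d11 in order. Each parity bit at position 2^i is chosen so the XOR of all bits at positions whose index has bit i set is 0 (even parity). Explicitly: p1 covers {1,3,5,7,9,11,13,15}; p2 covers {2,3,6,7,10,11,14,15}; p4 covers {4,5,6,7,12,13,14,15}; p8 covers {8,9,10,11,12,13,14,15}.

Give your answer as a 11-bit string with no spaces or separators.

01010111010

s1 (pos 1,3,5,7,9,11,13,15): 1⊕0⊕1⊕1⊕0⊕1⊕0⊕0 = 0
s2 (pos 2,3,6,7,10,11,14,15): 0⊕0⊕0⊕1⊕1⊕1⊕1⊕0 = 0
s4 (pos 4,5,6,7,12,13,14,15): 0⊕1⊕0⊕1⊕1⊕0⊕1⊕0 = 0
s8 (pos 8,9,10,11,12,13,14,15): 1⊕0⊕1⊕1⊕1⊕0⊕1⊕0 = 1
Syndrome s8…s1 = 1000 → error at position 8.
Flip position 8: 100010110111010 → 100010100111010
Read data bits from positions 3,5,6,7,9,10,11,12,13,14,15: 01010111010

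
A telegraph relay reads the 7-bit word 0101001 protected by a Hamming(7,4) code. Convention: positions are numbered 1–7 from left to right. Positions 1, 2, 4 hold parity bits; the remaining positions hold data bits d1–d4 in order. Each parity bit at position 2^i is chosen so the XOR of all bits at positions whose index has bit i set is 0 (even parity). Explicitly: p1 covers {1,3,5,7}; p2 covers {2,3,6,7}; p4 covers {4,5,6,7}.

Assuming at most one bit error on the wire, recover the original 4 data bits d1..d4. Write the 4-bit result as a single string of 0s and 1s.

s1 (pos 1,3,5,7): 0⊕0⊕0⊕1 = 1
s2 (pos 2,3,6,7): 1⊕0⊕0⊕1 = 0
s4 (pos 4,5,6,7): 1⊕0⊕0⊕1 = 0
Syndrome s4…s1 = 001 → error at position 1.
Flip position 1: 0101001 → 1101001
Read data bits from positions 3,5,6,7: 0001

0001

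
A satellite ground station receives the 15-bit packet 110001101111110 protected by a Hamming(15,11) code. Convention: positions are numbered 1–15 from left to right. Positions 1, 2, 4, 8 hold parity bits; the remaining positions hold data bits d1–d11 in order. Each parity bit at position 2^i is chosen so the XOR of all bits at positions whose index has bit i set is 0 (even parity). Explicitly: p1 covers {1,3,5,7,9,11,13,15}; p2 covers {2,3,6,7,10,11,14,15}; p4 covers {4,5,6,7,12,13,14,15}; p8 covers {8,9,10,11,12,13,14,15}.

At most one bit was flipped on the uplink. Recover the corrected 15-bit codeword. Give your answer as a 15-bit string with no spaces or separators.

s1 (pos 1,3,5,7,9,11,13,15): 1⊕0⊕0⊕1⊕1⊕1⊕1⊕0 = 1
s2 (pos 2,3,6,7,10,11,14,15): 1⊕0⊕1⊕1⊕1⊕1⊕1⊕0 = 0
s4 (pos 4,5,6,7,12,13,14,15): 0⊕0⊕1⊕1⊕1⊕1⊕1⊕0 = 1
s8 (pos 8,9,10,11,12,13,14,15): 0⊕1⊕1⊕1⊕1⊕1⊕1⊕0 = 0
Syndrome s8…s1 = 0101 → error at position 5.
Flip position 5: 110001101111110 → 110011101111110

110011101111110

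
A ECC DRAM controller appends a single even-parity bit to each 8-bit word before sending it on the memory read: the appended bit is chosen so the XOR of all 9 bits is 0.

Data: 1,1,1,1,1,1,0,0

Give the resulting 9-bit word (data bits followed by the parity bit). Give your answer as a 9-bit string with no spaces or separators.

111111000

XOR of the 8 data bits: 1⊕1⊕1⊕1⊕1⊕1⊕0⊕0 = 0
Parity bit = 0 (so all 9 bits XOR to 0).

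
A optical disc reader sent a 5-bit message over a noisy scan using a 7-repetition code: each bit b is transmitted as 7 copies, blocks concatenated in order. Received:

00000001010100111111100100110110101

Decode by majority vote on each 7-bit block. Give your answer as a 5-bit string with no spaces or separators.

00101

Block 1 (0000000): 0 ones → 0
Block 2 (1010100): 3 ones → 0
Block 3 (1111111): 7 ones → 1
Block 4 (0010011): 3 ones → 0
Block 5 (0110101): 4 ones → 1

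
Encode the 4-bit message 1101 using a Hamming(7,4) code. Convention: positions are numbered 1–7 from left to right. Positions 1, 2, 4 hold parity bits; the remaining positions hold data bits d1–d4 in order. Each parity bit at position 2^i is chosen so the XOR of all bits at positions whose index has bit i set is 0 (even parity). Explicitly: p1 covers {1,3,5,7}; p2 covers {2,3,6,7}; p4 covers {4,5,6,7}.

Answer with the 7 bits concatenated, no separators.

1010101

Place data at non-parity positions: p1 p2 1 p4 1 0 1
p1 (pos 1,3,5,7): XOR of data positions = 1⊕1⊕1 = 1
p2 (pos 2,3,6,7): XOR of data positions = 1⊕0⊕1 = 0
p4 (pos 4,5,6,7): XOR of data positions = 1⊕0⊕1 = 0
Codeword: 1010101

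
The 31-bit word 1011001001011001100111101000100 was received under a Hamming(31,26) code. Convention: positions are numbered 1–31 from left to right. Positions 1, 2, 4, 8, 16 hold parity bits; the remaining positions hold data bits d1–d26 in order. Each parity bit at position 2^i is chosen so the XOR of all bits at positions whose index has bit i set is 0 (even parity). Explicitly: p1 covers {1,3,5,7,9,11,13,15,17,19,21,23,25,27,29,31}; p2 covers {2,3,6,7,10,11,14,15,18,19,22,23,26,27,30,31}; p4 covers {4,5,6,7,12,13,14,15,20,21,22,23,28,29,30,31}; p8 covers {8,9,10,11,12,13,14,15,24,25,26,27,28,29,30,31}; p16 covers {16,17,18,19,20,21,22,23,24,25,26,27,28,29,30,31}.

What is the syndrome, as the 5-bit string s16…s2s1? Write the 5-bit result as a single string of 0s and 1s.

01111

s1 (pos 1,3,5,7,9,11,13,15,17,19,21,23,25,27,29,31): 1⊕1⊕0⊕1⊕0⊕0⊕1⊕0⊕1⊕0⊕1⊕1⊕1⊕0⊕1⊕0 = 1
s2 (pos 2,3,6,7,10,11,14,15,18,19,22,23,26,27,30,31): 0⊕1⊕0⊕1⊕1⊕0⊕0⊕0⊕0⊕0⊕1⊕1⊕0⊕0⊕0⊕0 = 1
s4 (pos 4,5,6,7,12,13,14,15,20,21,22,23,28,29,30,31): 1⊕0⊕0⊕1⊕1⊕1⊕0⊕0⊕1⊕1⊕1⊕1⊕0⊕1⊕0⊕0 = 1
s8 (pos 8,9,10,11,12,13,14,15,24,25,26,27,28,29,30,31): 0⊕0⊕1⊕0⊕1⊕1⊕0⊕0⊕0⊕1⊕0⊕0⊕0⊕1⊕0⊕0 = 1
s16 (pos 16,17,18,19,20,21,22,23,24,25,26,27,28,29,30,31): 1⊕1⊕0⊕0⊕1⊕1⊕1⊕1⊕0⊕1⊕0⊕0⊕0⊕1⊕0⊕0 = 0
Syndrome s16…s1 = 01111 → error at position 15.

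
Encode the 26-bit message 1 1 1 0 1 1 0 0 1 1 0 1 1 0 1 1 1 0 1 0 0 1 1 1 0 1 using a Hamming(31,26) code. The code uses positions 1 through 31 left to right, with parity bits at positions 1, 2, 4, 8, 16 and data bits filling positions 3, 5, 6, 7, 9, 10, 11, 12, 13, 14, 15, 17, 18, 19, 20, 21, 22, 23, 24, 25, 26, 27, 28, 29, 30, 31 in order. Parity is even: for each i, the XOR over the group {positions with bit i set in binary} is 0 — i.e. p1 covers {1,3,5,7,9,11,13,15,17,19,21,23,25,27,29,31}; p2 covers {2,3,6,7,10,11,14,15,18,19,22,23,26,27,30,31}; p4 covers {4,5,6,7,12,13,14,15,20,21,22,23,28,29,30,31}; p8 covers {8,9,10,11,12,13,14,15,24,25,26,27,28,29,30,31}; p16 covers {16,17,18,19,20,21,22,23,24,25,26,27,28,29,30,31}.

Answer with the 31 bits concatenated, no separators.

Place data at non-parity positions: p1 p2 1 p4 1 1 0 p8 1 1 0 0 1 1 0 p16 1 1 0 1 1 1 0 1 0 0 1 1 1 0 1
p1 (pos 1,3,5,7,9,11,13,15,17,19,21,23,25,27,29,31): XOR of data positions = 1⊕1⊕0⊕1⊕0⊕1⊕0⊕1⊕0⊕1⊕0⊕0⊕1⊕1⊕1 = 1
p2 (pos 2,3,6,7,10,11,14,15,18,19,22,23,26,27,30,31): XOR of data positions = 1⊕1⊕0⊕1⊕0⊕1⊕0⊕1⊕0⊕1⊕0⊕0⊕1⊕0⊕1 = 0
p4 (pos 4,5,6,7,12,13,14,15,20,21,22,23,28,29,30,31): XOR of data positions = 1⊕1⊕0⊕0⊕1⊕1⊕0⊕1⊕1⊕1⊕0⊕1⊕1⊕0⊕1 = 0
p8 (pos 8,9,10,11,12,13,14,15,24,25,26,27,28,29,30,31): XOR of data positions = 1⊕1⊕0⊕0⊕1⊕1⊕0⊕1⊕0⊕0⊕1⊕1⊕1⊕0⊕1 = 1
p16 (pos 16,17,18,19,20,21,22,23,24,25,26,27,28,29,30,31): XOR of data positions = 1⊕1⊕0⊕1⊕1⊕1⊕0⊕1⊕0⊕0⊕1⊕1⊕1⊕0⊕1 = 0
Codeword: 1010110111001100110111010011101

1010110111001100110111010011101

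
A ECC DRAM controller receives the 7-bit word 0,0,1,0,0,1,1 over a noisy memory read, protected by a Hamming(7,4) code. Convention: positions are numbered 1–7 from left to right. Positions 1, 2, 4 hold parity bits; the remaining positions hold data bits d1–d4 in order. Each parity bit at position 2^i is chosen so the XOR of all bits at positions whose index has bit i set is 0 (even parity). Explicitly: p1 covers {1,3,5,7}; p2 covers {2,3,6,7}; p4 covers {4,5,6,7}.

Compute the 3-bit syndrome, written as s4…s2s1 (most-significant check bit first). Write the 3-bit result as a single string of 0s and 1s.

s1 (pos 1,3,5,7): 0⊕1⊕0⊕1 = 0
s2 (pos 2,3,6,7): 0⊕1⊕1⊕1 = 1
s4 (pos 4,5,6,7): 0⊕0⊕1⊕1 = 0
Syndrome s4…s1 = 010 → error at position 2.

010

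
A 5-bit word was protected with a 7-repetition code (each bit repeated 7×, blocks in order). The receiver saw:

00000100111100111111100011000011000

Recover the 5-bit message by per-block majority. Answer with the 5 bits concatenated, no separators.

Block 1 (0000010): 1 one → 0
Block 2 (0111100): 4 ones → 1
Block 3 (1111111): 7 ones → 1
Block 4 (0001100): 2 ones → 0
Block 5 (0011000): 2 ones → 0

01100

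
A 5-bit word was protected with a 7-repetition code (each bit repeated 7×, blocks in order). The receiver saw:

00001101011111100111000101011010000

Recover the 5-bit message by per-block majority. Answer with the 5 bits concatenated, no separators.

Block 1 (0000110): 2 ones → 0
Block 2 (1011111): 6 ones → 1
Block 3 (1001110): 4 ones → 1
Block 4 (0010101): 3 ones → 0
Block 5 (1010000): 2 ones → 0

01100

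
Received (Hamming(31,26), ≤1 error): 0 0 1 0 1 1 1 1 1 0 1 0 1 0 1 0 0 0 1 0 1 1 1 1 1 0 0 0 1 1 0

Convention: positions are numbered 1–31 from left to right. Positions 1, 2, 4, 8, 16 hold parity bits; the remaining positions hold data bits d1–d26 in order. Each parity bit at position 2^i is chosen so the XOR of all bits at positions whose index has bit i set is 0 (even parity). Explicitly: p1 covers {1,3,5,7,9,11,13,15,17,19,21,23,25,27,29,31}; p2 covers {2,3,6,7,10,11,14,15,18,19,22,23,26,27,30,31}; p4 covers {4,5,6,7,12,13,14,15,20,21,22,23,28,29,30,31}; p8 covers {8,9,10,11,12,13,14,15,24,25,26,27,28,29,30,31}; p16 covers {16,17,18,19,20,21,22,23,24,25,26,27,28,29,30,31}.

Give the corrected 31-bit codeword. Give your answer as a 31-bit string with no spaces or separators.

s1 (pos 1,3,5,7,9,11,13,15,17,19,21,23,25,27,29,31): 0⊕1⊕1⊕1⊕1⊕1⊕1⊕1⊕0⊕1⊕1⊕1⊕1⊕0⊕1⊕0 = 0
s2 (pos 2,3,6,7,10,11,14,15,18,19,22,23,26,27,30,31): 0⊕1⊕1⊕1⊕0⊕1⊕0⊕1⊕0⊕1⊕1⊕1⊕0⊕0⊕1⊕0 = 1
s4 (pos 4,5,6,7,12,13,14,15,20,21,22,23,28,29,30,31): 0⊕1⊕1⊕1⊕0⊕1⊕0⊕1⊕0⊕1⊕1⊕1⊕0⊕1⊕1⊕0 = 0
s8 (pos 8,9,10,11,12,13,14,15,24,25,26,27,28,29,30,31): 1⊕1⊕0⊕1⊕0⊕1⊕0⊕1⊕1⊕1⊕0⊕0⊕0⊕1⊕1⊕0 = 1
s16 (pos 16,17,18,19,20,21,22,23,24,25,26,27,28,29,30,31): 0⊕0⊕0⊕1⊕0⊕1⊕1⊕1⊕1⊕1⊕0⊕0⊕0⊕1⊕1⊕0 = 0
Syndrome s16…s1 = 01010 → error at position 10.
Flip position 10: 0010111110101010001011111000110 → 0010111111101010001011111000110

0010111111101010001011111000110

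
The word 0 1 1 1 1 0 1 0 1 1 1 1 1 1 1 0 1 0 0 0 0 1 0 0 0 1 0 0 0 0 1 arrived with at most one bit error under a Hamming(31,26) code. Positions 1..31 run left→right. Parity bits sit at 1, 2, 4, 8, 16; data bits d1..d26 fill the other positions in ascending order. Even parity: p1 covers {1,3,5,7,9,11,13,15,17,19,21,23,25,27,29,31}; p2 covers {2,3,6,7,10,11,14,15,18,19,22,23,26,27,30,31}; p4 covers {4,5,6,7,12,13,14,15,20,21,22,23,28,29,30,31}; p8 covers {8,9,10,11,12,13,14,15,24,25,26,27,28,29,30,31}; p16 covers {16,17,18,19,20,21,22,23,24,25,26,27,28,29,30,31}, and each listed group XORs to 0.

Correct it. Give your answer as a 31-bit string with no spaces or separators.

s1 (pos 1,3,5,7,9,11,13,15,17,19,21,23,25,27,29,31): 0⊕1⊕1⊕1⊕1⊕1⊕1⊕1⊕1⊕0⊕0⊕0⊕0⊕0⊕0⊕1 = 1
s2 (pos 2,3,6,7,10,11,14,15,18,19,22,23,26,27,30,31): 1⊕1⊕0⊕1⊕1⊕1⊕1⊕1⊕0⊕0⊕1⊕0⊕1⊕0⊕0⊕1 = 0
s4 (pos 4,5,6,7,12,13,14,15,20,21,22,23,28,29,30,31): 1⊕1⊕0⊕1⊕1⊕1⊕1⊕1⊕0⊕0⊕1⊕0⊕0⊕0⊕0⊕1 = 1
s8 (pos 8,9,10,11,12,13,14,15,24,25,26,27,28,29,30,31): 0⊕1⊕1⊕1⊕1⊕1⊕1⊕1⊕0⊕0⊕1⊕0⊕0⊕0⊕0⊕1 = 1
s16 (pos 16,17,18,19,20,21,22,23,24,25,26,27,28,29,30,31): 0⊕1⊕0⊕0⊕0⊕0⊕1⊕0⊕0⊕0⊕1⊕0⊕0⊕0⊕0⊕1 = 0
Syndrome s16…s1 = 01101 → error at position 13.
Flip position 13: 0111101011111110100001000100001 → 0111101011110110100001000100001

0111101011110110100001000100001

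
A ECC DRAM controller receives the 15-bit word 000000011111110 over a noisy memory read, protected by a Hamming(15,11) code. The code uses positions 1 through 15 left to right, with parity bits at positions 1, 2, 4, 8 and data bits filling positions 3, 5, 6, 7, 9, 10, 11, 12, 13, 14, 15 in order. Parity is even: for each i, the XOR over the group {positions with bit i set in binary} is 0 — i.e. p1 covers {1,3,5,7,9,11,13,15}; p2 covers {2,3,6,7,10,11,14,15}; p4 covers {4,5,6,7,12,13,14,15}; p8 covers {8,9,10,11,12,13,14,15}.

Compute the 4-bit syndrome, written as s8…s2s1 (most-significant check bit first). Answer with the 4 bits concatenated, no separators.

s1 (pos 1,3,5,7,9,11,13,15): 0⊕0⊕0⊕0⊕1⊕1⊕1⊕0 = 1
s2 (pos 2,3,6,7,10,11,14,15): 0⊕0⊕0⊕0⊕1⊕1⊕1⊕0 = 1
s4 (pos 4,5,6,7,12,13,14,15): 0⊕0⊕0⊕0⊕1⊕1⊕1⊕0 = 1
s8 (pos 8,9,10,11,12,13,14,15): 1⊕1⊕1⊕1⊕1⊕1⊕1⊕0 = 1
Syndrome s8…s1 = 1111 → error at position 15.

1111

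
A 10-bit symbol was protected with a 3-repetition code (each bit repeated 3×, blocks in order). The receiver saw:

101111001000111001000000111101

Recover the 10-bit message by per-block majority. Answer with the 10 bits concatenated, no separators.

Block 1 (101): 2 ones → 1
Block 2 (111): 3 ones → 1
Block 3 (001): 1 one → 0
Block 4 (000): 0 ones → 0
Block 5 (111): 3 ones → 1
Block 6 (001): 1 one → 0
Block 7 (000): 0 ones → 0
Block 8 (000): 0 ones → 0
Block 9 (111): 3 ones → 1
Block 10 (101): 2 ones → 1

1100100011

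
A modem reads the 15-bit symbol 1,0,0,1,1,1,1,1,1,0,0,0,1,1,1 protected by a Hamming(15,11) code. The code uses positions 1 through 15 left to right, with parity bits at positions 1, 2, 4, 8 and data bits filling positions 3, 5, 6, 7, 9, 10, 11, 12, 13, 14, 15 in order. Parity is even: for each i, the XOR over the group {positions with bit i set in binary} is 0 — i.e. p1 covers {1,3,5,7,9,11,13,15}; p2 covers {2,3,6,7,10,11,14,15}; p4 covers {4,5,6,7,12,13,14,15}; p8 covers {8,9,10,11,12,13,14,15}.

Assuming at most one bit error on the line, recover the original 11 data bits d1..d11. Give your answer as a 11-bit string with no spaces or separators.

01111001111

s1 (pos 1,3,5,7,9,11,13,15): 1⊕0⊕1⊕1⊕1⊕0⊕1⊕1 = 0
s2 (pos 2,3,6,7,10,11,14,15): 0⊕0⊕1⊕1⊕0⊕0⊕1⊕1 = 0
s4 (pos 4,5,6,7,12,13,14,15): 1⊕1⊕1⊕1⊕0⊕1⊕1⊕1 = 1
s8 (pos 8,9,10,11,12,13,14,15): 1⊕1⊕0⊕0⊕0⊕1⊕1⊕1 = 1
Syndrome s8…s1 = 1100 → error at position 12.
Flip position 12: 100111111000111 → 100111111001111
Read data bits from positions 3,5,6,7,9,10,11,12,13,14,15: 01111001111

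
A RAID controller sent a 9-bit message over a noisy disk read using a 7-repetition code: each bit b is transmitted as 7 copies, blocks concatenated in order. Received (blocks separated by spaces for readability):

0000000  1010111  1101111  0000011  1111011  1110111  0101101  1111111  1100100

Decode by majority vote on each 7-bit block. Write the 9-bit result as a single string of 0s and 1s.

011011110

Block 1 (0000000): 0 ones → 0
Block 2 (1010111): 5 ones → 1
Block 3 (1101111): 6 ones → 1
Block 4 (0000011): 2 ones → 0
Block 5 (1111011): 6 ones → 1
Block 6 (1110111): 6 ones → 1
Block 7 (0101101): 4 ones → 1
Block 8 (1111111): 7 ones → 1
Block 9 (1100100): 3 ones → 0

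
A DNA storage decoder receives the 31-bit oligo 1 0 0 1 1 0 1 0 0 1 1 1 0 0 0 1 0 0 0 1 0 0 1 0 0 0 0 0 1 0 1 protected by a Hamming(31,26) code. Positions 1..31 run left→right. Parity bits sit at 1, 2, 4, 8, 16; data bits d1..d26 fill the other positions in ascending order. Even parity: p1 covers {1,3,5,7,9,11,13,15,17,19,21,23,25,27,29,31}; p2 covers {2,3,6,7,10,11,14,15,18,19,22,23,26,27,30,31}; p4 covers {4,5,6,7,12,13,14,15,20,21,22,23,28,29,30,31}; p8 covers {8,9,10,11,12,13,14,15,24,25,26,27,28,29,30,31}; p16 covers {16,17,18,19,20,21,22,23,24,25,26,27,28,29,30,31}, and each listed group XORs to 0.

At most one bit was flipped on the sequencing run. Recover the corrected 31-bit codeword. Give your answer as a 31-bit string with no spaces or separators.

s1 (pos 1,3,5,7,9,11,13,15,17,19,21,23,25,27,29,31): 1⊕0⊕1⊕1⊕0⊕1⊕0⊕0⊕0⊕0⊕0⊕1⊕0⊕0⊕1⊕1 = 1
s2 (pos 2,3,6,7,10,11,14,15,18,19,22,23,26,27,30,31): 0⊕0⊕0⊕1⊕1⊕1⊕0⊕0⊕0⊕0⊕0⊕1⊕0⊕0⊕0⊕1 = 1
s4 (pos 4,5,6,7,12,13,14,15,20,21,22,23,28,29,30,31): 1⊕1⊕0⊕1⊕1⊕0⊕0⊕0⊕1⊕0⊕0⊕1⊕0⊕1⊕0⊕1 = 0
s8 (pos 8,9,10,11,12,13,14,15,24,25,26,27,28,29,30,31): 0⊕0⊕1⊕1⊕1⊕0⊕0⊕0⊕0⊕0⊕0⊕0⊕0⊕1⊕0⊕1 = 1
s16 (pos 16,17,18,19,20,21,22,23,24,25,26,27,28,29,30,31): 1⊕0⊕0⊕0⊕1⊕0⊕0⊕1⊕0⊕0⊕0⊕0⊕0⊕1⊕0⊕1 = 1
Syndrome s16…s1 = 11011 → error at position 27.
Flip position 27: 1001101001110001000100100000101 → 1001101001110001000100100010101

1001101001110001000100100010101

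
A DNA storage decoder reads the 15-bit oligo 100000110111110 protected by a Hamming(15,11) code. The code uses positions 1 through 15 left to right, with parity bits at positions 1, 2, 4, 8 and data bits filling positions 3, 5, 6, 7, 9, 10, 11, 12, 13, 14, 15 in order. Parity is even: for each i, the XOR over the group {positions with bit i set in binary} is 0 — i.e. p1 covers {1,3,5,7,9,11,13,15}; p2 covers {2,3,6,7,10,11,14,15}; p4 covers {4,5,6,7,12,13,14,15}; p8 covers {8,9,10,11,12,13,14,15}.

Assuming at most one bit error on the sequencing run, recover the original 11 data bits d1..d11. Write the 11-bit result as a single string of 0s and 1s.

s1 (pos 1,3,5,7,9,11,13,15): 1⊕0⊕0⊕1⊕0⊕1⊕1⊕0 = 0
s2 (pos 2,3,6,7,10,11,14,15): 0⊕0⊕0⊕1⊕1⊕1⊕1⊕0 = 0
s4 (pos 4,5,6,7,12,13,14,15): 0⊕0⊕0⊕1⊕1⊕1⊕1⊕0 = 0
s8 (pos 8,9,10,11,12,13,14,15): 1⊕0⊕1⊕1⊕1⊕1⊕1⊕0 = 0
Syndrome s8…s1 = 0000 → no error.
Read data bits from positions 3,5,6,7,9,10,11,12,13,14,15: 00010111110

00010111110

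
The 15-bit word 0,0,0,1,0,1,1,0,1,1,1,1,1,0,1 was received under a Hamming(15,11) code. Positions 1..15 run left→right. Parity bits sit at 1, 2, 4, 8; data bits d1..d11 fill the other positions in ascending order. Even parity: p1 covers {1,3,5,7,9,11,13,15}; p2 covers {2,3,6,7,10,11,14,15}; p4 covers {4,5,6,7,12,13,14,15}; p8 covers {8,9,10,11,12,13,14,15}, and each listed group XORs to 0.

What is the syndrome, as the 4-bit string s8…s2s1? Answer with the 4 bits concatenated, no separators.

0011

s1 (pos 1,3,5,7,9,11,13,15): 0⊕0⊕0⊕1⊕1⊕1⊕1⊕1 = 1
s2 (pos 2,3,6,7,10,11,14,15): 0⊕0⊕1⊕1⊕1⊕1⊕0⊕1 = 1
s4 (pos 4,5,6,7,12,13,14,15): 1⊕0⊕1⊕1⊕1⊕1⊕0⊕1 = 0
s8 (pos 8,9,10,11,12,13,14,15): 0⊕1⊕1⊕1⊕1⊕1⊕0⊕1 = 0
Syndrome s8…s1 = 0011 → error at position 3.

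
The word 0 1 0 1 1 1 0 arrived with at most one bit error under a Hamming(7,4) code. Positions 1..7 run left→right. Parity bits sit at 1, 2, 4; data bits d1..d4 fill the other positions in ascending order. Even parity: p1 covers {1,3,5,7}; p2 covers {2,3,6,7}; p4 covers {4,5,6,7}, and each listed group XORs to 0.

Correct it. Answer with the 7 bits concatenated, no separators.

s1 (pos 1,3,5,7): 0⊕0⊕1⊕0 = 1
s2 (pos 2,3,6,7): 1⊕0⊕1⊕0 = 0
s4 (pos 4,5,6,7): 1⊕1⊕1⊕0 = 1
Syndrome s4…s1 = 101 → error at position 5.
Flip position 5: 0101110 → 0101010

0101010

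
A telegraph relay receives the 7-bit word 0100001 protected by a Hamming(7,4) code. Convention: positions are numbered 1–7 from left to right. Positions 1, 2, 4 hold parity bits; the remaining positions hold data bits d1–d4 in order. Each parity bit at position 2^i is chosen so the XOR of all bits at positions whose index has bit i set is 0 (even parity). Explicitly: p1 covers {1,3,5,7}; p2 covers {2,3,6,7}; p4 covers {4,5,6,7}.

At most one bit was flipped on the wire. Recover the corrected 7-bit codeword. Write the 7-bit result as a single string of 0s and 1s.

s1 (pos 1,3,5,7): 0⊕0⊕0⊕1 = 1
s2 (pos 2,3,6,7): 1⊕0⊕0⊕1 = 0
s4 (pos 4,5,6,7): 0⊕0⊕0⊕1 = 1
Syndrome s4…s1 = 101 → error at position 5.
Flip position 5: 0100001 → 0100101

0100101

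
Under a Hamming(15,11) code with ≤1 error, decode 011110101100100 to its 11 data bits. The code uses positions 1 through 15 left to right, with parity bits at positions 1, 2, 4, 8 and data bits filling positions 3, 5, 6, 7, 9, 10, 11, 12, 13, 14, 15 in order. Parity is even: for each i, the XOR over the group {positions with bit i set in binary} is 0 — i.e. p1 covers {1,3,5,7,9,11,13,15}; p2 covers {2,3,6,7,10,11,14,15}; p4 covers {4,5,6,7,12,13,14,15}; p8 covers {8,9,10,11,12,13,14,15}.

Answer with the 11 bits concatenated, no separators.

s1 (pos 1,3,5,7,9,11,13,15): 0⊕1⊕1⊕1⊕1⊕0⊕1⊕0 = 1
s2 (pos 2,3,6,7,10,11,14,15): 1⊕1⊕0⊕1⊕1⊕0⊕0⊕0 = 0
s4 (pos 4,5,6,7,12,13,14,15): 1⊕1⊕0⊕1⊕0⊕1⊕0⊕0 = 0
s8 (pos 8,9,10,11,12,13,14,15): 0⊕1⊕1⊕0⊕0⊕1⊕0⊕0 = 1
Syndrome s8…s1 = 1001 → error at position 9.
Flip position 9: 011110101100100 → 011110100100100
Read data bits from positions 3,5,6,7,9,10,11,12,13,14,15: 11010100100

11010100100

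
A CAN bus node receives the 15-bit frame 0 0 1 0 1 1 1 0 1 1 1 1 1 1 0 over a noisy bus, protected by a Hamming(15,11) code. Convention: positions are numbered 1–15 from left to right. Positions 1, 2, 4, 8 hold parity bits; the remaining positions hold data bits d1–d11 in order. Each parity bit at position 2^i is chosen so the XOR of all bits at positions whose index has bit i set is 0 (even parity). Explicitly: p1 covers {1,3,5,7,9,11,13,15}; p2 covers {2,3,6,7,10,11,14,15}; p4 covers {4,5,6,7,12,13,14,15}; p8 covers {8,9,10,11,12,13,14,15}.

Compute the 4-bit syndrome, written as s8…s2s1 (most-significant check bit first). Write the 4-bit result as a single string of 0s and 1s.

0000

s1 (pos 1,3,5,7,9,11,13,15): 0⊕1⊕1⊕1⊕1⊕1⊕1⊕0 = 0
s2 (pos 2,3,6,7,10,11,14,15): 0⊕1⊕1⊕1⊕1⊕1⊕1⊕0 = 0
s4 (pos 4,5,6,7,12,13,14,15): 0⊕1⊕1⊕1⊕1⊕1⊕1⊕0 = 0
s8 (pos 8,9,10,11,12,13,14,15): 0⊕1⊕1⊕1⊕1⊕1⊕1⊕0 = 0
Syndrome s8…s1 = 0000 → no error.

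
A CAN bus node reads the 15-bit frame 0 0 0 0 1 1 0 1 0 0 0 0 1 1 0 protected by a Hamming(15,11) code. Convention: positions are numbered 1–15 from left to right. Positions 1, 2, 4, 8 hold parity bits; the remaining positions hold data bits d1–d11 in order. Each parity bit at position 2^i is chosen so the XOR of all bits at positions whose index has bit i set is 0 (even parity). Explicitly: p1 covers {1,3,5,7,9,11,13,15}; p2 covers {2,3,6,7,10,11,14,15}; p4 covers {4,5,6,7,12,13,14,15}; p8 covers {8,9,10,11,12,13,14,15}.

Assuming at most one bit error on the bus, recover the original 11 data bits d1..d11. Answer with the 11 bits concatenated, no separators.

01100000110

s1 (pos 1,3,5,7,9,11,13,15): 0⊕0⊕1⊕0⊕0⊕0⊕1⊕0 = 0
s2 (pos 2,3,6,7,10,11,14,15): 0⊕0⊕1⊕0⊕0⊕0⊕1⊕0 = 0
s4 (pos 4,5,6,7,12,13,14,15): 0⊕1⊕1⊕0⊕0⊕1⊕1⊕0 = 0
s8 (pos 8,9,10,11,12,13,14,15): 1⊕0⊕0⊕0⊕0⊕1⊕1⊕0 = 1
Syndrome s8…s1 = 1000 → error at position 8.
Flip position 8: 000011010000110 → 000011000000110
Read data bits from positions 3,5,6,7,9,10,11,12,13,14,15: 01100000110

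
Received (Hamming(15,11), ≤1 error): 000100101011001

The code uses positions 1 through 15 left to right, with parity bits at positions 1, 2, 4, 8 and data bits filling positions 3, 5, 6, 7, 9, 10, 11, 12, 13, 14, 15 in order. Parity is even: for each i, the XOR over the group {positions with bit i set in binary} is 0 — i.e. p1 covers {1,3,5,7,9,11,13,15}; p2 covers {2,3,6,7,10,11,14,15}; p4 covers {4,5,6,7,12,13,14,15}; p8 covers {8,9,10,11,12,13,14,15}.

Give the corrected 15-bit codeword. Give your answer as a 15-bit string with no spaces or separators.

010100101011001

s1 (pos 1,3,5,7,9,11,13,15): 0⊕0⊕0⊕1⊕1⊕1⊕0⊕1 = 0
s2 (pos 2,3,6,7,10,11,14,15): 0⊕0⊕0⊕1⊕0⊕1⊕0⊕1 = 1
s4 (pos 4,5,6,7,12,13,14,15): 1⊕0⊕0⊕1⊕1⊕0⊕0⊕1 = 0
s8 (pos 8,9,10,11,12,13,14,15): 0⊕1⊕0⊕1⊕1⊕0⊕0⊕1 = 0
Syndrome s8…s1 = 0010 → error at position 2.
Flip position 2: 000100101011001 → 010100101011001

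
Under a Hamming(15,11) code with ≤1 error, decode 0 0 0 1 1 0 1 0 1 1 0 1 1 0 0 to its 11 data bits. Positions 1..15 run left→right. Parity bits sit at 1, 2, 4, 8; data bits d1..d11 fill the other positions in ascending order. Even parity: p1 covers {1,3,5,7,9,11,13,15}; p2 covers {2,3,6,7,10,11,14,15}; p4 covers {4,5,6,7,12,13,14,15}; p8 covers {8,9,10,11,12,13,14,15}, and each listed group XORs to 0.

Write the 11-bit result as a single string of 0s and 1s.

01011101100

s1 (pos 1,3,5,7,9,11,13,15): 0⊕0⊕1⊕1⊕1⊕0⊕1⊕0 = 0
s2 (pos 2,3,6,7,10,11,14,15): 0⊕0⊕0⊕1⊕1⊕0⊕0⊕0 = 0
s4 (pos 4,5,6,7,12,13,14,15): 1⊕1⊕0⊕1⊕1⊕1⊕0⊕0 = 1
s8 (pos 8,9,10,11,12,13,14,15): 0⊕1⊕1⊕0⊕1⊕1⊕0⊕0 = 0
Syndrome s8…s1 = 0100 → error at position 4.
Flip position 4: 000110101101100 → 000010101101100
Read data bits from positions 3,5,6,7,9,10,11,12,13,14,15: 01011101100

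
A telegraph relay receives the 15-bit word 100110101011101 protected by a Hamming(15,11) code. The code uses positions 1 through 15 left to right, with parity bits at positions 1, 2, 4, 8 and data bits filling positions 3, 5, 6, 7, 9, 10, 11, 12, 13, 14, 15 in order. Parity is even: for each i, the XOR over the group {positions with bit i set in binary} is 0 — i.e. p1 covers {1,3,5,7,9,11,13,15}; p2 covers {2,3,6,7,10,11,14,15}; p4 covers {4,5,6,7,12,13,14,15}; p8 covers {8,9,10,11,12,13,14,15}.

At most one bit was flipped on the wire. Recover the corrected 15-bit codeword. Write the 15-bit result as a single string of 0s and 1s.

s1 (pos 1,3,5,7,9,11,13,15): 1⊕0⊕1⊕1⊕1⊕1⊕1⊕1 = 1
s2 (pos 2,3,6,7,10,11,14,15): 0⊕0⊕0⊕1⊕0⊕1⊕0⊕1 = 1
s4 (pos 4,5,6,7,12,13,14,15): 1⊕1⊕0⊕1⊕1⊕1⊕0⊕1 = 0
s8 (pos 8,9,10,11,12,13,14,15): 0⊕1⊕0⊕1⊕1⊕1⊕0⊕1 = 1
Syndrome s8…s1 = 1011 → error at position 11.
Flip position 11: 100110101011101 → 100110101001101

100110101001101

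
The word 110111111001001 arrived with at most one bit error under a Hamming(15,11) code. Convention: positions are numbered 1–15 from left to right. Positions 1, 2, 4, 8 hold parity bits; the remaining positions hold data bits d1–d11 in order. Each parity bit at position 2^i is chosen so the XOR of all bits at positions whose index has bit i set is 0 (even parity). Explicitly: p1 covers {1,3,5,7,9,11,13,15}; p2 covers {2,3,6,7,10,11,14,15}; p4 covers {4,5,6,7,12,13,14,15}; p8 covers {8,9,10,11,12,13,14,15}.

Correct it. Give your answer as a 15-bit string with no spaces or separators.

010111111001001

s1 (pos 1,3,5,7,9,11,13,15): 1⊕0⊕1⊕1⊕1⊕0⊕0⊕1 = 1
s2 (pos 2,3,6,7,10,11,14,15): 1⊕0⊕1⊕1⊕0⊕0⊕0⊕1 = 0
s4 (pos 4,5,6,7,12,13,14,15): 1⊕1⊕1⊕1⊕1⊕0⊕0⊕1 = 0
s8 (pos 8,9,10,11,12,13,14,15): 1⊕1⊕0⊕0⊕1⊕0⊕0⊕1 = 0
Syndrome s8…s1 = 0001 → error at position 1.
Flip position 1: 110111111001001 → 010111111001001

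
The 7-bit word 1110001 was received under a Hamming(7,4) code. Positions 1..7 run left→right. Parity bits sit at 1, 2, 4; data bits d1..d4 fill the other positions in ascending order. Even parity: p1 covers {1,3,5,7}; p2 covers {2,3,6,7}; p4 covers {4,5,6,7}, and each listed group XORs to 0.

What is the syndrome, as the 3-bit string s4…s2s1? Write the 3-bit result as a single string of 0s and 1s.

111

s1 (pos 1,3,5,7): 1⊕1⊕0⊕1 = 1
s2 (pos 2,3,6,7): 1⊕1⊕0⊕1 = 1
s4 (pos 4,5,6,7): 0⊕0⊕0⊕1 = 1
Syndrome s4…s1 = 111 → error at position 7.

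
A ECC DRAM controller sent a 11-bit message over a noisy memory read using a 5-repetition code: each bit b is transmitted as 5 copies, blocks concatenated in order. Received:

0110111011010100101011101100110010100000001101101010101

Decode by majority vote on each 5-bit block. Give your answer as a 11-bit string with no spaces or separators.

Block 1 (01101): 3 ones → 1
Block 2 (11011): 4 ones → 1
Block 3 (01010): 2 ones → 0
Block 4 (01010): 2 ones → 0
Block 5 (11101): 4 ones → 1
Block 6 (10011): 3 ones → 1
Block 7 (00101): 2 ones → 0
Block 8 (00000): 0 ones → 0
Block 9 (00110): 2 ones → 0
Block 10 (11010): 3 ones → 1
Block 11 (10101): 3 ones → 1

11001100011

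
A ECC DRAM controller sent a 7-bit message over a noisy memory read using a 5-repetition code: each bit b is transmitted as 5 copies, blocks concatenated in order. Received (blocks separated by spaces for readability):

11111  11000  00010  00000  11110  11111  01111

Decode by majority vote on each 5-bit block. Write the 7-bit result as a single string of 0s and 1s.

Block 1 (11111): 5 ones → 1
Block 2 (11000): 2 ones → 0
Block 3 (00010): 1 one → 0
Block 4 (00000): 0 ones → 0
Block 5 (11110): 4 ones → 1
Block 6 (11111): 5 ones → 1
Block 7 (01111): 4 ones → 1

1000111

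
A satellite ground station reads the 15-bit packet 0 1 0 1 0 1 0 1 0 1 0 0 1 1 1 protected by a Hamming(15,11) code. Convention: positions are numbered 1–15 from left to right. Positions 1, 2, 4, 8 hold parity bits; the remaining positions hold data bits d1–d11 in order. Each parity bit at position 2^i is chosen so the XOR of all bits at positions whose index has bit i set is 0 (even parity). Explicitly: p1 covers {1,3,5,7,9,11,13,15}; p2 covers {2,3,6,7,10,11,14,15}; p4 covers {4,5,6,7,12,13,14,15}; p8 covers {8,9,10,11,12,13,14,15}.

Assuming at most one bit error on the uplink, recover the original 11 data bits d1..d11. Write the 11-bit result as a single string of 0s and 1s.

s1 (pos 1,3,5,7,9,11,13,15): 0⊕0⊕0⊕0⊕0⊕0⊕1⊕1 = 0
s2 (pos 2,3,6,7,10,11,14,15): 1⊕0⊕1⊕0⊕1⊕0⊕1⊕1 = 1
s4 (pos 4,5,6,7,12,13,14,15): 1⊕0⊕1⊕0⊕0⊕1⊕1⊕1 = 1
s8 (pos 8,9,10,11,12,13,14,15): 1⊕0⊕1⊕0⊕0⊕1⊕1⊕1 = 1
Syndrome s8…s1 = 1110 → error at position 14.
Flip position 14: 010101010100111 → 010101010100101
Read data bits from positions 3,5,6,7,9,10,11,12,13,14,15: 00100100101

00100100101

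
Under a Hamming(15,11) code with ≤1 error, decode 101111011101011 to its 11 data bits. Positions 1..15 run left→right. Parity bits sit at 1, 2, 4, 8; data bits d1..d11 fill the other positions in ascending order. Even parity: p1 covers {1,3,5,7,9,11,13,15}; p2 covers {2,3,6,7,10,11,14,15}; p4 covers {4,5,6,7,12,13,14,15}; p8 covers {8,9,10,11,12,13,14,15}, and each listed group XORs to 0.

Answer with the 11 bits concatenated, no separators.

s1 (pos 1,3,5,7,9,11,13,15): 1⊕1⊕1⊕0⊕1⊕0⊕0⊕1 = 1
s2 (pos 2,3,6,7,10,11,14,15): 0⊕1⊕1⊕0⊕1⊕0⊕1⊕1 = 1
s4 (pos 4,5,6,7,12,13,14,15): 1⊕1⊕1⊕0⊕1⊕0⊕1⊕1 = 0
s8 (pos 8,9,10,11,12,13,14,15): 1⊕1⊕1⊕0⊕1⊕0⊕1⊕1 = 0
Syndrome s8…s1 = 0011 → error at position 3.
Flip position 3: 101111011101011 → 100111011101011
Read data bits from positions 3,5,6,7,9,10,11,12,13,14,15: 01101101011

01101101011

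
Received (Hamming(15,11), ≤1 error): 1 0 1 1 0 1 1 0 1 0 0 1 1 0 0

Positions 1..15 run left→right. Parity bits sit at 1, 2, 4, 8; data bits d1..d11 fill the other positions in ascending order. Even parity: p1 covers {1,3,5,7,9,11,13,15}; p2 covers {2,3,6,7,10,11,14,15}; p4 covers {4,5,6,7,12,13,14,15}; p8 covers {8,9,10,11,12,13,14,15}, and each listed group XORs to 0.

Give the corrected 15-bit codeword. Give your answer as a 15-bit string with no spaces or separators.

s1 (pos 1,3,5,7,9,11,13,15): 1⊕1⊕0⊕1⊕1⊕0⊕1⊕0 = 1
s2 (pos 2,3,6,7,10,11,14,15): 0⊕1⊕1⊕1⊕0⊕0⊕0⊕0 = 1
s4 (pos 4,5,6,7,12,13,14,15): 1⊕0⊕1⊕1⊕1⊕1⊕0⊕0 = 1
s8 (pos 8,9,10,11,12,13,14,15): 0⊕1⊕0⊕0⊕1⊕1⊕0⊕0 = 1
Syndrome s8…s1 = 1111 → error at position 15.
Flip position 15: 101101101001100 → 101101101001101

101101101001101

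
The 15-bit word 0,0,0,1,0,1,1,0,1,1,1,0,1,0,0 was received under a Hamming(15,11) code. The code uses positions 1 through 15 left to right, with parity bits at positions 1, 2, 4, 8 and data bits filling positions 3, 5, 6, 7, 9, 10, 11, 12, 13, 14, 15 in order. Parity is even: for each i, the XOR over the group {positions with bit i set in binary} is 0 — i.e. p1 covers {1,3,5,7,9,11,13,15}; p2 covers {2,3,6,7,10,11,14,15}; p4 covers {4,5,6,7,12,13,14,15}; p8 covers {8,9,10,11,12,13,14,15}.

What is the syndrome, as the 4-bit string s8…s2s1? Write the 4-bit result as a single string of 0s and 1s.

0000

s1 (pos 1,3,5,7,9,11,13,15): 0⊕0⊕0⊕1⊕1⊕1⊕1⊕0 = 0
s2 (pos 2,3,6,7,10,11,14,15): 0⊕0⊕1⊕1⊕1⊕1⊕0⊕0 = 0
s4 (pos 4,5,6,7,12,13,14,15): 1⊕0⊕1⊕1⊕0⊕1⊕0⊕0 = 0
s8 (pos 8,9,10,11,12,13,14,15): 0⊕1⊕1⊕1⊕0⊕1⊕0⊕0 = 0
Syndrome s8…s1 = 0000 → no error.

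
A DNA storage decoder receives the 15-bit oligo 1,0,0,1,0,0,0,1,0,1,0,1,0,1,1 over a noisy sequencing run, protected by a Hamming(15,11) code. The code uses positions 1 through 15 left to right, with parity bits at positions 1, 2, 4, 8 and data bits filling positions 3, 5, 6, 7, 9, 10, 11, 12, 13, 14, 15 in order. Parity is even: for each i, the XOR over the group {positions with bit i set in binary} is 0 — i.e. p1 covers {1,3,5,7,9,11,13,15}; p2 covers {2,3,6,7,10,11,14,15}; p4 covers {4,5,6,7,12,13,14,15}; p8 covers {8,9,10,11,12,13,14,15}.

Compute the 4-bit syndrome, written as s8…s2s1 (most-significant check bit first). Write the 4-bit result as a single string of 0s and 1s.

1010

s1 (pos 1,3,5,7,9,11,13,15): 1⊕0⊕0⊕0⊕0⊕0⊕0⊕1 = 0
s2 (pos 2,3,6,7,10,11,14,15): 0⊕0⊕0⊕0⊕1⊕0⊕1⊕1 = 1
s4 (pos 4,5,6,7,12,13,14,15): 1⊕0⊕0⊕0⊕1⊕0⊕1⊕1 = 0
s8 (pos 8,9,10,11,12,13,14,15): 1⊕0⊕1⊕0⊕1⊕0⊕1⊕1 = 1
Syndrome s8…s1 = 1010 → error at position 10.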